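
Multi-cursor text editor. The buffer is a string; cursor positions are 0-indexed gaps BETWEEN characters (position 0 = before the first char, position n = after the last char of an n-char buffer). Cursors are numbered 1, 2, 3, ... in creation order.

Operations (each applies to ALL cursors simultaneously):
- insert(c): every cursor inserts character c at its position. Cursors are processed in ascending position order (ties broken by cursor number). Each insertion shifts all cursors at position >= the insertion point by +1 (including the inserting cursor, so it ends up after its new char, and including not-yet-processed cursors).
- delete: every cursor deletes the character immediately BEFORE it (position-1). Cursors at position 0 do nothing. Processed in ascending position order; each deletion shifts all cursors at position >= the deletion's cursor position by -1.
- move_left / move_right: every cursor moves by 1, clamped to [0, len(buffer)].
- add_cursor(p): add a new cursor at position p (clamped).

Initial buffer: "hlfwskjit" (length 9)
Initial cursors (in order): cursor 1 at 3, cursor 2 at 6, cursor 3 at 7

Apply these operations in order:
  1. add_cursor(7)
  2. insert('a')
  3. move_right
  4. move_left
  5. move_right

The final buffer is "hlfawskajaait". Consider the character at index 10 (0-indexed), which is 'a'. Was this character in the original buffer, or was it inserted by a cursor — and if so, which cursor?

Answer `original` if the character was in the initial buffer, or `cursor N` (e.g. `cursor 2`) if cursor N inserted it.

Answer: cursor 4

Derivation:
After op 1 (add_cursor(7)): buffer="hlfwskjit" (len 9), cursors c1@3 c2@6 c3@7 c4@7, authorship .........
After op 2 (insert('a')): buffer="hlfawskajaait" (len 13), cursors c1@4 c2@8 c3@11 c4@11, authorship ...1...2.34..
After op 3 (move_right): buffer="hlfawskajaait" (len 13), cursors c1@5 c2@9 c3@12 c4@12, authorship ...1...2.34..
After op 4 (move_left): buffer="hlfawskajaait" (len 13), cursors c1@4 c2@8 c3@11 c4@11, authorship ...1...2.34..
After op 5 (move_right): buffer="hlfawskajaait" (len 13), cursors c1@5 c2@9 c3@12 c4@12, authorship ...1...2.34..
Authorship (.=original, N=cursor N): . . . 1 . . . 2 . 3 4 . .
Index 10: author = 4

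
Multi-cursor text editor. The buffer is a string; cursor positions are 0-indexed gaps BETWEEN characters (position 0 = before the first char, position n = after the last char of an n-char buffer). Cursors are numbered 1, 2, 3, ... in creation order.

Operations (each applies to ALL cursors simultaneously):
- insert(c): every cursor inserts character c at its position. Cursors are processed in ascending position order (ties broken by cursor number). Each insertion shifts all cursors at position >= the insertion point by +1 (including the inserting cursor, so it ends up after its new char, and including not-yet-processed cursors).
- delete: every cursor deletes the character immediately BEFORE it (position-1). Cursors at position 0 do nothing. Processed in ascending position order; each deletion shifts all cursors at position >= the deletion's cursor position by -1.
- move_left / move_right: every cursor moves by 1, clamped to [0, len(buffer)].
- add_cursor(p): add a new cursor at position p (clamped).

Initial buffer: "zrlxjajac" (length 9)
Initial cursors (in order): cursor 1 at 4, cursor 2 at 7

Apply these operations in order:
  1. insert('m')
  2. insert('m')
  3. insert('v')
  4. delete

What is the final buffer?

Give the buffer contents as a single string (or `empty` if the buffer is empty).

After op 1 (insert('m')): buffer="zrlxmjajmac" (len 11), cursors c1@5 c2@9, authorship ....1...2..
After op 2 (insert('m')): buffer="zrlxmmjajmmac" (len 13), cursors c1@6 c2@11, authorship ....11...22..
After op 3 (insert('v')): buffer="zrlxmmvjajmmvac" (len 15), cursors c1@7 c2@13, authorship ....111...222..
After op 4 (delete): buffer="zrlxmmjajmmac" (len 13), cursors c1@6 c2@11, authorship ....11...22..

Answer: zrlxmmjajmmac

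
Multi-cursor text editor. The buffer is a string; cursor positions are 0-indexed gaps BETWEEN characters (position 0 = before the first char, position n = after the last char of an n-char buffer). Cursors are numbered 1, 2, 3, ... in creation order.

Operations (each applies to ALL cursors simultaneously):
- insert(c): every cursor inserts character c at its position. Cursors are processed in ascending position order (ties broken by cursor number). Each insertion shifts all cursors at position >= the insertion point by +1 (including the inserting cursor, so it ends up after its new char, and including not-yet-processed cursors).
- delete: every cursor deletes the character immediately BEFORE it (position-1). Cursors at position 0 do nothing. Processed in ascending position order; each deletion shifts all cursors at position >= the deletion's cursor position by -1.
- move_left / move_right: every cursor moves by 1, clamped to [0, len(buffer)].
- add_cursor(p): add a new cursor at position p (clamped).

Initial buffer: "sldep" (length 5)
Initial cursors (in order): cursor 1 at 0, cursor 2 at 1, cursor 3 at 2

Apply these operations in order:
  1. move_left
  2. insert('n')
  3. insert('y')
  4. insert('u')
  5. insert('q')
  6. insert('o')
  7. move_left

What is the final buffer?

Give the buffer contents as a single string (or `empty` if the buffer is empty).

Answer: nnyyuuqqoosnyuqoldep

Derivation:
After op 1 (move_left): buffer="sldep" (len 5), cursors c1@0 c2@0 c3@1, authorship .....
After op 2 (insert('n')): buffer="nnsnldep" (len 8), cursors c1@2 c2@2 c3@4, authorship 12.3....
After op 3 (insert('y')): buffer="nnyysnyldep" (len 11), cursors c1@4 c2@4 c3@7, authorship 1212.33....
After op 4 (insert('u')): buffer="nnyyuusnyuldep" (len 14), cursors c1@6 c2@6 c3@10, authorship 121212.333....
After op 5 (insert('q')): buffer="nnyyuuqqsnyuqldep" (len 17), cursors c1@8 c2@8 c3@13, authorship 12121212.3333....
After op 6 (insert('o')): buffer="nnyyuuqqoosnyuqoldep" (len 20), cursors c1@10 c2@10 c3@16, authorship 1212121212.33333....
After op 7 (move_left): buffer="nnyyuuqqoosnyuqoldep" (len 20), cursors c1@9 c2@9 c3@15, authorship 1212121212.33333....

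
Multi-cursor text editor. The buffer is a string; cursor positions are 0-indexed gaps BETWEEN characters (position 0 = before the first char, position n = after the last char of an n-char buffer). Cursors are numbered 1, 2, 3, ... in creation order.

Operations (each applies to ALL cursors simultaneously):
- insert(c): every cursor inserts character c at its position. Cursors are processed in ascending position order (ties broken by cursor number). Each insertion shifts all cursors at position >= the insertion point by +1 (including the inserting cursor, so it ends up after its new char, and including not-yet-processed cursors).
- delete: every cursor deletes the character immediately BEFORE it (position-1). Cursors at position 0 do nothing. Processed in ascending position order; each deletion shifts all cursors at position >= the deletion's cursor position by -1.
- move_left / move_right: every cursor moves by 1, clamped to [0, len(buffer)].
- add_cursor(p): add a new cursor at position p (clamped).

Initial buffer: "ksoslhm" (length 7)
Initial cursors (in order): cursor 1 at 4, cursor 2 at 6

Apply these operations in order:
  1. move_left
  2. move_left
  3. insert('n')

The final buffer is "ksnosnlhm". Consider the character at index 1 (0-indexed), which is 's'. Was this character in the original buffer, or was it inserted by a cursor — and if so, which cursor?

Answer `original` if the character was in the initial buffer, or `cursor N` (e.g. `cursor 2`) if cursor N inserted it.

After op 1 (move_left): buffer="ksoslhm" (len 7), cursors c1@3 c2@5, authorship .......
After op 2 (move_left): buffer="ksoslhm" (len 7), cursors c1@2 c2@4, authorship .......
After op 3 (insert('n')): buffer="ksnosnlhm" (len 9), cursors c1@3 c2@6, authorship ..1..2...
Authorship (.=original, N=cursor N): . . 1 . . 2 . . .
Index 1: author = original

Answer: original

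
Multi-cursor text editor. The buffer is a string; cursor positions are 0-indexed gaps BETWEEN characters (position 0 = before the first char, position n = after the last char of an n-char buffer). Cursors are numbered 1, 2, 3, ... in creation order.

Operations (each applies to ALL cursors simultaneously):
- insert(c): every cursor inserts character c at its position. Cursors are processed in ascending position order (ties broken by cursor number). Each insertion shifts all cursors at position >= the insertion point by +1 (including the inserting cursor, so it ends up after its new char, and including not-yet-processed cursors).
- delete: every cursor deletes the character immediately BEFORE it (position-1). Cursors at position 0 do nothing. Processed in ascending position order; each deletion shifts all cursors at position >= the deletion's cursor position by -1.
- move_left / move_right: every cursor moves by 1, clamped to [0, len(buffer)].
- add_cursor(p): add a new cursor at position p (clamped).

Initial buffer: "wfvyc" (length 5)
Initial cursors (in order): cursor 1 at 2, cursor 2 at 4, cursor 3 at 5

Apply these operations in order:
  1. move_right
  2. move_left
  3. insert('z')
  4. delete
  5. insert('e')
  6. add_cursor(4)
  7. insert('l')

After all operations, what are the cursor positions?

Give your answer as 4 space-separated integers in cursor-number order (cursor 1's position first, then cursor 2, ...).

Answer: 4 11 11 6

Derivation:
After op 1 (move_right): buffer="wfvyc" (len 5), cursors c1@3 c2@5 c3@5, authorship .....
After op 2 (move_left): buffer="wfvyc" (len 5), cursors c1@2 c2@4 c3@4, authorship .....
After op 3 (insert('z')): buffer="wfzvyzzc" (len 8), cursors c1@3 c2@7 c3@7, authorship ..1..23.
After op 4 (delete): buffer="wfvyc" (len 5), cursors c1@2 c2@4 c3@4, authorship .....
After op 5 (insert('e')): buffer="wfevyeec" (len 8), cursors c1@3 c2@7 c3@7, authorship ..1..23.
After op 6 (add_cursor(4)): buffer="wfevyeec" (len 8), cursors c1@3 c4@4 c2@7 c3@7, authorship ..1..23.
After op 7 (insert('l')): buffer="wfelvlyeellc" (len 12), cursors c1@4 c4@6 c2@11 c3@11, authorship ..11.4.2323.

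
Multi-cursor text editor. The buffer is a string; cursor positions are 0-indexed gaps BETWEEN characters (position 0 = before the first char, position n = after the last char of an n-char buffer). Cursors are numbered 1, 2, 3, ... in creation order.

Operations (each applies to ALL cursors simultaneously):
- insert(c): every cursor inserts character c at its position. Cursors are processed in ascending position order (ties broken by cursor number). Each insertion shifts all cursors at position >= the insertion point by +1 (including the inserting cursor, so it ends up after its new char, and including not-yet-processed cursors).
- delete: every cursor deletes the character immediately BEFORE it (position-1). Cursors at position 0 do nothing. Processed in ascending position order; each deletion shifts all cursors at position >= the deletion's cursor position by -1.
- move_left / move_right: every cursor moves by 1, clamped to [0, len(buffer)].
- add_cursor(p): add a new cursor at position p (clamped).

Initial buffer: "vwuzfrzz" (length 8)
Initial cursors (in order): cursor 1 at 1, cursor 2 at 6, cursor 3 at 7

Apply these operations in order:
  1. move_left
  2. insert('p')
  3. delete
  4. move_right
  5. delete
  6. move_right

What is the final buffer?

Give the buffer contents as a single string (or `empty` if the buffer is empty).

After op 1 (move_left): buffer="vwuzfrzz" (len 8), cursors c1@0 c2@5 c3@6, authorship ........
After op 2 (insert('p')): buffer="pvwuzfprpzz" (len 11), cursors c1@1 c2@7 c3@9, authorship 1.....2.3..
After op 3 (delete): buffer="vwuzfrzz" (len 8), cursors c1@0 c2@5 c3@6, authorship ........
After op 4 (move_right): buffer="vwuzfrzz" (len 8), cursors c1@1 c2@6 c3@7, authorship ........
After op 5 (delete): buffer="wuzfz" (len 5), cursors c1@0 c2@4 c3@4, authorship .....
After op 6 (move_right): buffer="wuzfz" (len 5), cursors c1@1 c2@5 c3@5, authorship .....

Answer: wuzfz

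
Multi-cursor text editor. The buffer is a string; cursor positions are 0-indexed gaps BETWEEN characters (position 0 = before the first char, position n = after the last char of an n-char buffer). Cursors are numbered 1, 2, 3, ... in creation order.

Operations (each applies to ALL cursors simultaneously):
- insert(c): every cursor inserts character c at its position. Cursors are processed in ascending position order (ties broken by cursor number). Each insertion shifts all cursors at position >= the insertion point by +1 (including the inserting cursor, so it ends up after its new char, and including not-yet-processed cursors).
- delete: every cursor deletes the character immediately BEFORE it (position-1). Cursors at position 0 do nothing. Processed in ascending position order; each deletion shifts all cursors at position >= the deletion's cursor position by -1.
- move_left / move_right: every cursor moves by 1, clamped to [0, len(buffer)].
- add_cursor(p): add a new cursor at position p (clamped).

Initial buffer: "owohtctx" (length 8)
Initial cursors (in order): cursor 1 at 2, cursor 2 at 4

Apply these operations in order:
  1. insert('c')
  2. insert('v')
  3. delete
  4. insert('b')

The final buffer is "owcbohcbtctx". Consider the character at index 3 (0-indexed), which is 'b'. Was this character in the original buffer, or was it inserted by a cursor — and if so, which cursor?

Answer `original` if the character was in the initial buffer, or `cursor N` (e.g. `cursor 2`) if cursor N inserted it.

Answer: cursor 1

Derivation:
After op 1 (insert('c')): buffer="owcohctctx" (len 10), cursors c1@3 c2@6, authorship ..1..2....
After op 2 (insert('v')): buffer="owcvohcvtctx" (len 12), cursors c1@4 c2@8, authorship ..11..22....
After op 3 (delete): buffer="owcohctctx" (len 10), cursors c1@3 c2@6, authorship ..1..2....
After op 4 (insert('b')): buffer="owcbohcbtctx" (len 12), cursors c1@4 c2@8, authorship ..11..22....
Authorship (.=original, N=cursor N): . . 1 1 . . 2 2 . . . .
Index 3: author = 1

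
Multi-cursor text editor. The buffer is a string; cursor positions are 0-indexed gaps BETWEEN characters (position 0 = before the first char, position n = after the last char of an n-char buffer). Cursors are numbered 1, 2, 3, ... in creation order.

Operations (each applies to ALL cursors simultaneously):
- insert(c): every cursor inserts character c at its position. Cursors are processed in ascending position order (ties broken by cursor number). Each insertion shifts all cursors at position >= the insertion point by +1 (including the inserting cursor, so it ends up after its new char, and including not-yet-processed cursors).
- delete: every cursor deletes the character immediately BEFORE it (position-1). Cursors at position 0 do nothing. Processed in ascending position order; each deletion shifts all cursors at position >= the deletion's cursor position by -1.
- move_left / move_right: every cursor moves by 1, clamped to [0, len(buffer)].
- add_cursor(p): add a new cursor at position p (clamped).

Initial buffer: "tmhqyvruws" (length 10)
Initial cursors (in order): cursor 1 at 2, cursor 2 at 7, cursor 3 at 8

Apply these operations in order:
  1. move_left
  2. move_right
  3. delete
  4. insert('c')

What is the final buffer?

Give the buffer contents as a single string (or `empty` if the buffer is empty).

After op 1 (move_left): buffer="tmhqyvruws" (len 10), cursors c1@1 c2@6 c3@7, authorship ..........
After op 2 (move_right): buffer="tmhqyvruws" (len 10), cursors c1@2 c2@7 c3@8, authorship ..........
After op 3 (delete): buffer="thqyvws" (len 7), cursors c1@1 c2@5 c3@5, authorship .......
After op 4 (insert('c')): buffer="tchqyvccws" (len 10), cursors c1@2 c2@8 c3@8, authorship .1....23..

Answer: tchqyvccws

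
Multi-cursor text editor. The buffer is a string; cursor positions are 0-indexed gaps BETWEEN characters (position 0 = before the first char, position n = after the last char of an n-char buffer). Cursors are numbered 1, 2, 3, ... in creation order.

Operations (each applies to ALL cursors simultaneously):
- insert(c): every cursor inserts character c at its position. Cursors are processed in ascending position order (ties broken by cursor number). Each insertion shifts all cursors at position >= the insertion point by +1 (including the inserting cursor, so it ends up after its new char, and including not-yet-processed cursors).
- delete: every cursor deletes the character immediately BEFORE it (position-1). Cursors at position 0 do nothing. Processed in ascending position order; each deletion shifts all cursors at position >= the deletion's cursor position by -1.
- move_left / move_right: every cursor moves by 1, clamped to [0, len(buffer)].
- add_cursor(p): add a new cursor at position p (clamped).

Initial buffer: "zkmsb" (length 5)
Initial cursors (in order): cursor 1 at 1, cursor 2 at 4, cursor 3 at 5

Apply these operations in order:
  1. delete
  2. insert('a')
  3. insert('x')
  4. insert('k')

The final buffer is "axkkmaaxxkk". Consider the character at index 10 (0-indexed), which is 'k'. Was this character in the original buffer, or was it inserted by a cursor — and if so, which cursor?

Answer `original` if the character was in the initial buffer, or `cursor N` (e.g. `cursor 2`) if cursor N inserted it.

After op 1 (delete): buffer="km" (len 2), cursors c1@0 c2@2 c3@2, authorship ..
After op 2 (insert('a')): buffer="akmaa" (len 5), cursors c1@1 c2@5 c3@5, authorship 1..23
After op 3 (insert('x')): buffer="axkmaaxx" (len 8), cursors c1@2 c2@8 c3@8, authorship 11..2323
After op 4 (insert('k')): buffer="axkkmaaxxkk" (len 11), cursors c1@3 c2@11 c3@11, authorship 111..232323
Authorship (.=original, N=cursor N): 1 1 1 . . 2 3 2 3 2 3
Index 10: author = 3

Answer: cursor 3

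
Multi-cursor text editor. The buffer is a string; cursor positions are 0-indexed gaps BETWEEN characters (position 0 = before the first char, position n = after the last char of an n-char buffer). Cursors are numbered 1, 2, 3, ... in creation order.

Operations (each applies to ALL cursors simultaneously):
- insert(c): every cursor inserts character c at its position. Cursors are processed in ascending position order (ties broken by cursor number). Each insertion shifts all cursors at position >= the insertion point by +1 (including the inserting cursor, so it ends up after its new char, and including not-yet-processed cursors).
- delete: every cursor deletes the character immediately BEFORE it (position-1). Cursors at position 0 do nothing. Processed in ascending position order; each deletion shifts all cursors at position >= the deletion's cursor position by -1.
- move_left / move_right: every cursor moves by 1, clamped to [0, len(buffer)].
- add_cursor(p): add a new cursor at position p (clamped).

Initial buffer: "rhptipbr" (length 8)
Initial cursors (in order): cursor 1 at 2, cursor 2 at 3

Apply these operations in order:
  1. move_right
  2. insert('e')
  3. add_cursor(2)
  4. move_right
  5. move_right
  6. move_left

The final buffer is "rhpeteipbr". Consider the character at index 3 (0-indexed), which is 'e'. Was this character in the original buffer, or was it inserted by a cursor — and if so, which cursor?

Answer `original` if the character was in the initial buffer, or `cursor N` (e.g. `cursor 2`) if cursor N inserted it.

Answer: cursor 1

Derivation:
After op 1 (move_right): buffer="rhptipbr" (len 8), cursors c1@3 c2@4, authorship ........
After op 2 (insert('e')): buffer="rhpeteipbr" (len 10), cursors c1@4 c2@6, authorship ...1.2....
After op 3 (add_cursor(2)): buffer="rhpeteipbr" (len 10), cursors c3@2 c1@4 c2@6, authorship ...1.2....
After op 4 (move_right): buffer="rhpeteipbr" (len 10), cursors c3@3 c1@5 c2@7, authorship ...1.2....
After op 5 (move_right): buffer="rhpeteipbr" (len 10), cursors c3@4 c1@6 c2@8, authorship ...1.2....
After op 6 (move_left): buffer="rhpeteipbr" (len 10), cursors c3@3 c1@5 c2@7, authorship ...1.2....
Authorship (.=original, N=cursor N): . . . 1 . 2 . . . .
Index 3: author = 1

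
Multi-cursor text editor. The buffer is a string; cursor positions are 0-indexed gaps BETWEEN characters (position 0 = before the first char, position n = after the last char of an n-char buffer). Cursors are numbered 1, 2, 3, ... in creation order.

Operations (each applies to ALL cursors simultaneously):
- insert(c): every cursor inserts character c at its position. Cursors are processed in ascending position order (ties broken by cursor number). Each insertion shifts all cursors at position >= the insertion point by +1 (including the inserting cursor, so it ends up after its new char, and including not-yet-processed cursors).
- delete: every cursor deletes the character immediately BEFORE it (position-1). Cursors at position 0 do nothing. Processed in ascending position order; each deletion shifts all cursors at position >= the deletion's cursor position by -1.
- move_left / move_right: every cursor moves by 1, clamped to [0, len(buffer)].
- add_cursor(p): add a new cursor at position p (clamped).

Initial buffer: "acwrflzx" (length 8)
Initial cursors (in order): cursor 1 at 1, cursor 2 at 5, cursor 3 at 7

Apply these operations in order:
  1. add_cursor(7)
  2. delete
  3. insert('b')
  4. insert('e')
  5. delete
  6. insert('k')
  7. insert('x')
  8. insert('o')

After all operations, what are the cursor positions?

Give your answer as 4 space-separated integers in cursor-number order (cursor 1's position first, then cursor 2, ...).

Answer: 4 19 19 19

Derivation:
After op 1 (add_cursor(7)): buffer="acwrflzx" (len 8), cursors c1@1 c2@5 c3@7 c4@7, authorship ........
After op 2 (delete): buffer="cwrx" (len 4), cursors c1@0 c2@3 c3@3 c4@3, authorship ....
After op 3 (insert('b')): buffer="bcwrbbbx" (len 8), cursors c1@1 c2@7 c3@7 c4@7, authorship 1...234.
After op 4 (insert('e')): buffer="becwrbbbeeex" (len 12), cursors c1@2 c2@11 c3@11 c4@11, authorship 11...234234.
After op 5 (delete): buffer="bcwrbbbx" (len 8), cursors c1@1 c2@7 c3@7 c4@7, authorship 1...234.
After op 6 (insert('k')): buffer="bkcwrbbbkkkx" (len 12), cursors c1@2 c2@11 c3@11 c4@11, authorship 11...234234.
After op 7 (insert('x')): buffer="bkxcwrbbbkkkxxxx" (len 16), cursors c1@3 c2@15 c3@15 c4@15, authorship 111...234234234.
After op 8 (insert('o')): buffer="bkxocwrbbbkkkxxxooox" (len 20), cursors c1@4 c2@19 c3@19 c4@19, authorship 1111...234234234234.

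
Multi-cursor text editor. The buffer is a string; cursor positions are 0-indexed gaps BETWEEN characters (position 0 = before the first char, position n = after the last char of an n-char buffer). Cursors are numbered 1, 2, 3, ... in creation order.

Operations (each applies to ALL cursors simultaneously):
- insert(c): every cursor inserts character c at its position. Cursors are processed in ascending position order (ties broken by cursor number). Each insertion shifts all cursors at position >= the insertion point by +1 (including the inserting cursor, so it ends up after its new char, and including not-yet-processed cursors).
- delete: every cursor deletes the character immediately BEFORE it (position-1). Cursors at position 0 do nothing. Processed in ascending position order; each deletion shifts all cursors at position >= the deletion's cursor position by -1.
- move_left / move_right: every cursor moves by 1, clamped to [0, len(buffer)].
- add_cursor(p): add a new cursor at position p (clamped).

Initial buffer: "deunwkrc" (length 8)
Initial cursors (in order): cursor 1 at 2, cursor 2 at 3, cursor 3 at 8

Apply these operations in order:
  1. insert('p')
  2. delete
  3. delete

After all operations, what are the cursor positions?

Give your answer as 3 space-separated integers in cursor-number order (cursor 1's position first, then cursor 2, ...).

Answer: 1 1 5

Derivation:
After op 1 (insert('p')): buffer="depupnwkrcp" (len 11), cursors c1@3 c2@5 c3@11, authorship ..1.2.....3
After op 2 (delete): buffer="deunwkrc" (len 8), cursors c1@2 c2@3 c3@8, authorship ........
After op 3 (delete): buffer="dnwkr" (len 5), cursors c1@1 c2@1 c3@5, authorship .....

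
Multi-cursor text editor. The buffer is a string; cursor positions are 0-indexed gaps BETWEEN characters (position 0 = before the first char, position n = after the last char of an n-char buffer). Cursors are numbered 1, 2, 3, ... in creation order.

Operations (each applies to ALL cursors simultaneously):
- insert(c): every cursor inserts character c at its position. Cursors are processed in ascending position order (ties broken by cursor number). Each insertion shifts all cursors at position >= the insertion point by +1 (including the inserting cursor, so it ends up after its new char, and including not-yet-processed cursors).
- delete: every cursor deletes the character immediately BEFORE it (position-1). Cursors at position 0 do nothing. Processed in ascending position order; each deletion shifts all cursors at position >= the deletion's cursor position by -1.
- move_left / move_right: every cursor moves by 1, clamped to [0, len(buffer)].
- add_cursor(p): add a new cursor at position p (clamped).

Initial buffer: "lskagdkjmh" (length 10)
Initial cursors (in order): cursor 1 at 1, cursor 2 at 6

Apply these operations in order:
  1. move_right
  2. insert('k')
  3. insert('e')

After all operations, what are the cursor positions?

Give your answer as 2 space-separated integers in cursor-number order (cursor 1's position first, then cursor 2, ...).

After op 1 (move_right): buffer="lskagdkjmh" (len 10), cursors c1@2 c2@7, authorship ..........
After op 2 (insert('k')): buffer="lskkagdkkjmh" (len 12), cursors c1@3 c2@9, authorship ..1.....2...
After op 3 (insert('e')): buffer="lskekagdkkejmh" (len 14), cursors c1@4 c2@11, authorship ..11.....22...

Answer: 4 11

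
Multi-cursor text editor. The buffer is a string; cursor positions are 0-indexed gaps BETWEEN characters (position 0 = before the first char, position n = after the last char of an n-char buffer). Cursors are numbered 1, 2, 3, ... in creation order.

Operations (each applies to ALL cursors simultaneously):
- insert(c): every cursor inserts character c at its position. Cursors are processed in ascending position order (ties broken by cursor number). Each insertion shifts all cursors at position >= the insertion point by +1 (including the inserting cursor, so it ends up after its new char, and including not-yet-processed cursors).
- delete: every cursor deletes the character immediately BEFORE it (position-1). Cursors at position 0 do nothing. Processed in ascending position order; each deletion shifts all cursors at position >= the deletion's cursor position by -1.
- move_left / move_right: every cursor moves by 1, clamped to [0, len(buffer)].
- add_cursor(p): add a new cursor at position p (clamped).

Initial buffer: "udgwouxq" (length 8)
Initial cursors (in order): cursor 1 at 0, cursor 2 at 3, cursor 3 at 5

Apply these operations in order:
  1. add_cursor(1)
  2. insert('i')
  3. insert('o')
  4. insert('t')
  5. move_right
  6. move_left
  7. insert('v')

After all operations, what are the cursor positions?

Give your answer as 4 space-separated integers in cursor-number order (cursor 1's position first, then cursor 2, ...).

After op 1 (add_cursor(1)): buffer="udgwouxq" (len 8), cursors c1@0 c4@1 c2@3 c3@5, authorship ........
After op 2 (insert('i')): buffer="iuidgiwoiuxq" (len 12), cursors c1@1 c4@3 c2@6 c3@9, authorship 1.4..2..3...
After op 3 (insert('o')): buffer="iouiodgiowoiouxq" (len 16), cursors c1@2 c4@5 c2@9 c3@13, authorship 11.44..22..33...
After op 4 (insert('t')): buffer="iotuiotdgiotwoiotuxq" (len 20), cursors c1@3 c4@7 c2@12 c3@17, authorship 111.444..222..333...
After op 5 (move_right): buffer="iotuiotdgiotwoiotuxq" (len 20), cursors c1@4 c4@8 c2@13 c3@18, authorship 111.444..222..333...
After op 6 (move_left): buffer="iotuiotdgiotwoiotuxq" (len 20), cursors c1@3 c4@7 c2@12 c3@17, authorship 111.444..222..333...
After op 7 (insert('v')): buffer="iotvuiotvdgiotvwoiotvuxq" (len 24), cursors c1@4 c4@9 c2@15 c3@21, authorship 1111.4444..2222..3333...

Answer: 4 15 21 9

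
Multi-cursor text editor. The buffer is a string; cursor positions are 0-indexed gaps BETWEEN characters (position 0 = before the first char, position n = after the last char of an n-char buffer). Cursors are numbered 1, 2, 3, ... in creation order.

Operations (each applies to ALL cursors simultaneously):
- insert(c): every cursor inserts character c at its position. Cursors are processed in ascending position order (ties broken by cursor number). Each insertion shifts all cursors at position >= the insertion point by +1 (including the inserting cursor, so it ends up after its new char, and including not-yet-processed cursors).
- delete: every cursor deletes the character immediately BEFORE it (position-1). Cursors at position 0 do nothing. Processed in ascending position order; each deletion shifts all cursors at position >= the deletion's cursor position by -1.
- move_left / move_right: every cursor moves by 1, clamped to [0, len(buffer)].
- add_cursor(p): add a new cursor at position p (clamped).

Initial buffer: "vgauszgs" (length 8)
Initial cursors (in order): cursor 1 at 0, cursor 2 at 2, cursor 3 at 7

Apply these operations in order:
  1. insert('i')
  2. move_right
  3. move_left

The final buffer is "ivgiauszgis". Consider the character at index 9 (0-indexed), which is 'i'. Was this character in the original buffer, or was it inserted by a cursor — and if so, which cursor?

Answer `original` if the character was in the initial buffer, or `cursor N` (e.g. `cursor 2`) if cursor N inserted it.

Answer: cursor 3

Derivation:
After op 1 (insert('i')): buffer="ivgiauszgis" (len 11), cursors c1@1 c2@4 c3@10, authorship 1..2.....3.
After op 2 (move_right): buffer="ivgiauszgis" (len 11), cursors c1@2 c2@5 c3@11, authorship 1..2.....3.
After op 3 (move_left): buffer="ivgiauszgis" (len 11), cursors c1@1 c2@4 c3@10, authorship 1..2.....3.
Authorship (.=original, N=cursor N): 1 . . 2 . . . . . 3 .
Index 9: author = 3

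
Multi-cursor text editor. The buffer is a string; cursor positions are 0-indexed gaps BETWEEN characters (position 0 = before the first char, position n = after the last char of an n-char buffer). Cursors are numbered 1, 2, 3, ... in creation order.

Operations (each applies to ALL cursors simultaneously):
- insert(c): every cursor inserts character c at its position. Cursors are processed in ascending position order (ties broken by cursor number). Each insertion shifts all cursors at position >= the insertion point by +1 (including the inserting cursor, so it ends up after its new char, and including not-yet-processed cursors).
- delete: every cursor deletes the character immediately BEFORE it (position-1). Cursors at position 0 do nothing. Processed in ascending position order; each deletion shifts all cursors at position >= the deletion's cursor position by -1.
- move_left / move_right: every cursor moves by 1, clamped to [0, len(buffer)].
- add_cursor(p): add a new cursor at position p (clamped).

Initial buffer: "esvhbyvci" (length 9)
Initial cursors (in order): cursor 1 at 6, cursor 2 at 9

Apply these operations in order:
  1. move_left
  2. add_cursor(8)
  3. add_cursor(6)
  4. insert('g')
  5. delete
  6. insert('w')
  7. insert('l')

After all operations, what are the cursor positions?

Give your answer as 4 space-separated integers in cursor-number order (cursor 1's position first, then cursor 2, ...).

Answer: 7 16 16 10

Derivation:
After op 1 (move_left): buffer="esvhbyvci" (len 9), cursors c1@5 c2@8, authorship .........
After op 2 (add_cursor(8)): buffer="esvhbyvci" (len 9), cursors c1@5 c2@8 c3@8, authorship .........
After op 3 (add_cursor(6)): buffer="esvhbyvci" (len 9), cursors c1@5 c4@6 c2@8 c3@8, authorship .........
After op 4 (insert('g')): buffer="esvhbgygvcggi" (len 13), cursors c1@6 c4@8 c2@12 c3@12, authorship .....1.4..23.
After op 5 (delete): buffer="esvhbyvci" (len 9), cursors c1@5 c4@6 c2@8 c3@8, authorship .........
After op 6 (insert('w')): buffer="esvhbwywvcwwi" (len 13), cursors c1@6 c4@8 c2@12 c3@12, authorship .....1.4..23.
After op 7 (insert('l')): buffer="esvhbwlywlvcwwlli" (len 17), cursors c1@7 c4@10 c2@16 c3@16, authorship .....11.44..2323.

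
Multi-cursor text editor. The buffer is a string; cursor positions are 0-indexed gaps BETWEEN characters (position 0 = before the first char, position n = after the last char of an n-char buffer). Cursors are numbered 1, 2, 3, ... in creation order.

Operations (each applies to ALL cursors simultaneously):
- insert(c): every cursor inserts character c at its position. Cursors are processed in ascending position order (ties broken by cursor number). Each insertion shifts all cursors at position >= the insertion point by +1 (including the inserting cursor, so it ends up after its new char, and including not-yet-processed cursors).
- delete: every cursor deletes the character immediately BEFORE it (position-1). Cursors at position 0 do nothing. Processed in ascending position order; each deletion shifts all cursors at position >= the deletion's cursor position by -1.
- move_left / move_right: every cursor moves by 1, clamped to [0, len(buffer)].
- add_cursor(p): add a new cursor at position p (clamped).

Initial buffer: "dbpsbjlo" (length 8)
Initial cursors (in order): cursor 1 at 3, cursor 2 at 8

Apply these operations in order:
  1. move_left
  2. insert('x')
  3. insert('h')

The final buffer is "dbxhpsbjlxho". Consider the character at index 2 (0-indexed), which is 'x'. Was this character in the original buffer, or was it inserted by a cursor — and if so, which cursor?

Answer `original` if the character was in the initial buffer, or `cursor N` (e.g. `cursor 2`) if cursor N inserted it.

Answer: cursor 1

Derivation:
After op 1 (move_left): buffer="dbpsbjlo" (len 8), cursors c1@2 c2@7, authorship ........
After op 2 (insert('x')): buffer="dbxpsbjlxo" (len 10), cursors c1@3 c2@9, authorship ..1.....2.
After op 3 (insert('h')): buffer="dbxhpsbjlxho" (len 12), cursors c1@4 c2@11, authorship ..11.....22.
Authorship (.=original, N=cursor N): . . 1 1 . . . . . 2 2 .
Index 2: author = 1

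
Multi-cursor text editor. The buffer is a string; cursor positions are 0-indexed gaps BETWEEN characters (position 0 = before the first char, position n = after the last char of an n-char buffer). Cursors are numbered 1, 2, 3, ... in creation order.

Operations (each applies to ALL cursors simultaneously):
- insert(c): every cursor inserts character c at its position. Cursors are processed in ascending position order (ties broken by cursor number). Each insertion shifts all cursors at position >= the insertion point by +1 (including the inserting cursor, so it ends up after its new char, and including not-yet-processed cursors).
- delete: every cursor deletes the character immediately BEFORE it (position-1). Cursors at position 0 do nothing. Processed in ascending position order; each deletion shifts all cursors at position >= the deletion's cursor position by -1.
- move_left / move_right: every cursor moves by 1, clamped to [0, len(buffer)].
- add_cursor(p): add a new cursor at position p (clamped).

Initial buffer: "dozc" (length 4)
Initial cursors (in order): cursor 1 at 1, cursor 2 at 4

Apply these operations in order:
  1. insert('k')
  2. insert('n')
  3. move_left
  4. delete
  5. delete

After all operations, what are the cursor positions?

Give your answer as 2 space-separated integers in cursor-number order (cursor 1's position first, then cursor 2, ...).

Answer: 0 3

Derivation:
After op 1 (insert('k')): buffer="dkozck" (len 6), cursors c1@2 c2@6, authorship .1...2
After op 2 (insert('n')): buffer="dknozckn" (len 8), cursors c1@3 c2@8, authorship .11...22
After op 3 (move_left): buffer="dknozckn" (len 8), cursors c1@2 c2@7, authorship .11...22
After op 4 (delete): buffer="dnozcn" (len 6), cursors c1@1 c2@5, authorship .1...2
After op 5 (delete): buffer="nozn" (len 4), cursors c1@0 c2@3, authorship 1..2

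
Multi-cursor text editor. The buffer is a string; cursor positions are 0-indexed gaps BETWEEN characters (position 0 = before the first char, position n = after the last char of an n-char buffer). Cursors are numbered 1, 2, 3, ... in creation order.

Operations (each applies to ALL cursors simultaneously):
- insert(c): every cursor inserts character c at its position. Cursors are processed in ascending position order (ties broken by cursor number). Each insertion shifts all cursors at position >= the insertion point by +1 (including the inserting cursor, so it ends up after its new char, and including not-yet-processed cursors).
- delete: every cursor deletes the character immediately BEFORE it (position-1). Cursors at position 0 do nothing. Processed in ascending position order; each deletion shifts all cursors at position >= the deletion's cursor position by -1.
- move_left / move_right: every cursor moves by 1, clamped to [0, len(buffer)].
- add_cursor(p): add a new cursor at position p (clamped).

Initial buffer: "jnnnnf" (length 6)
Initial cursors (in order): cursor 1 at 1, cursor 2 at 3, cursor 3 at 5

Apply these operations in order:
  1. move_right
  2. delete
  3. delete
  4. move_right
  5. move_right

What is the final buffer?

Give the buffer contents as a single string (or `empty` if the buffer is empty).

Answer: empty

Derivation:
After op 1 (move_right): buffer="jnnnnf" (len 6), cursors c1@2 c2@4 c3@6, authorship ......
After op 2 (delete): buffer="jnn" (len 3), cursors c1@1 c2@2 c3@3, authorship ...
After op 3 (delete): buffer="" (len 0), cursors c1@0 c2@0 c3@0, authorship 
After op 4 (move_right): buffer="" (len 0), cursors c1@0 c2@0 c3@0, authorship 
After op 5 (move_right): buffer="" (len 0), cursors c1@0 c2@0 c3@0, authorship 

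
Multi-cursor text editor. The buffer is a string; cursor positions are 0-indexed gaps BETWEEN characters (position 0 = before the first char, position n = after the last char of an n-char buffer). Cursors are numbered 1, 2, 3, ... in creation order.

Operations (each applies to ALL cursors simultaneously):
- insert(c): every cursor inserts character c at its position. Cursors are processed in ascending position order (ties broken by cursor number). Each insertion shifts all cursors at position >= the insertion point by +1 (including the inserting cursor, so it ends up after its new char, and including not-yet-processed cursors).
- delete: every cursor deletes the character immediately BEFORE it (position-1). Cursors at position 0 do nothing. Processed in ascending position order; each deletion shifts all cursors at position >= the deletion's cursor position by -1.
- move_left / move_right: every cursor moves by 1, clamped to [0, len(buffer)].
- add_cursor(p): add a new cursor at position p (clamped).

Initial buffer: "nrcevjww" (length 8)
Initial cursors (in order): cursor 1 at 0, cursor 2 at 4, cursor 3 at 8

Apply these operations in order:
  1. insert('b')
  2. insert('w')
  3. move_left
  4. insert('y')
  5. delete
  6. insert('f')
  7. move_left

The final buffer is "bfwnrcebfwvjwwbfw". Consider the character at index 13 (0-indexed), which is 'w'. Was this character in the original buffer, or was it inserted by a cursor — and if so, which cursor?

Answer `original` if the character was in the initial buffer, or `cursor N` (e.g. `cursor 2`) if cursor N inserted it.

After op 1 (insert('b')): buffer="bnrcebvjwwb" (len 11), cursors c1@1 c2@6 c3@11, authorship 1....2....3
After op 2 (insert('w')): buffer="bwnrcebwvjwwbw" (len 14), cursors c1@2 c2@8 c3@14, authorship 11....22....33
After op 3 (move_left): buffer="bwnrcebwvjwwbw" (len 14), cursors c1@1 c2@7 c3@13, authorship 11....22....33
After op 4 (insert('y')): buffer="bywnrcebywvjwwbyw" (len 17), cursors c1@2 c2@9 c3@16, authorship 111....222....333
After op 5 (delete): buffer="bwnrcebwvjwwbw" (len 14), cursors c1@1 c2@7 c3@13, authorship 11....22....33
After op 6 (insert('f')): buffer="bfwnrcebfwvjwwbfw" (len 17), cursors c1@2 c2@9 c3@16, authorship 111....222....333
After op 7 (move_left): buffer="bfwnrcebfwvjwwbfw" (len 17), cursors c1@1 c2@8 c3@15, authorship 111....222....333
Authorship (.=original, N=cursor N): 1 1 1 . . . . 2 2 2 . . . . 3 3 3
Index 13: author = original

Answer: original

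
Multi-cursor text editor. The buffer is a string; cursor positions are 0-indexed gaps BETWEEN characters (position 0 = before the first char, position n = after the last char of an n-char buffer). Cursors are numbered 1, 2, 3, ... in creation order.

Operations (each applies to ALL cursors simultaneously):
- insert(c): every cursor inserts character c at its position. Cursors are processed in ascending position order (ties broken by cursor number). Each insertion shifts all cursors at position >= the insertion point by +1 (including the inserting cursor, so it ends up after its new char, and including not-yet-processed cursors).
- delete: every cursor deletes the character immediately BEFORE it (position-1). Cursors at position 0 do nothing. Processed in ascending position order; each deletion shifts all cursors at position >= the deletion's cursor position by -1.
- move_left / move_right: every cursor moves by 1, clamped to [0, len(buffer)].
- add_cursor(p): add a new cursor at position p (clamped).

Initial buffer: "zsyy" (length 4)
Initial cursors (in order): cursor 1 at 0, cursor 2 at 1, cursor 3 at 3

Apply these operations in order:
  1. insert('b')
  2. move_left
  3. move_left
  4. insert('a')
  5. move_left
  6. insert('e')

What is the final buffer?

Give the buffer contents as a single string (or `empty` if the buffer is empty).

Answer: eabeazbseayby

Derivation:
After op 1 (insert('b')): buffer="bzbsyby" (len 7), cursors c1@1 c2@3 c3@6, authorship 1.2..3.
After op 2 (move_left): buffer="bzbsyby" (len 7), cursors c1@0 c2@2 c3@5, authorship 1.2..3.
After op 3 (move_left): buffer="bzbsyby" (len 7), cursors c1@0 c2@1 c3@4, authorship 1.2..3.
After op 4 (insert('a')): buffer="abazbsayby" (len 10), cursors c1@1 c2@3 c3@7, authorship 112.2.3.3.
After op 5 (move_left): buffer="abazbsayby" (len 10), cursors c1@0 c2@2 c3@6, authorship 112.2.3.3.
After op 6 (insert('e')): buffer="eabeazbseayby" (len 13), cursors c1@1 c2@4 c3@9, authorship 11122.2.33.3.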